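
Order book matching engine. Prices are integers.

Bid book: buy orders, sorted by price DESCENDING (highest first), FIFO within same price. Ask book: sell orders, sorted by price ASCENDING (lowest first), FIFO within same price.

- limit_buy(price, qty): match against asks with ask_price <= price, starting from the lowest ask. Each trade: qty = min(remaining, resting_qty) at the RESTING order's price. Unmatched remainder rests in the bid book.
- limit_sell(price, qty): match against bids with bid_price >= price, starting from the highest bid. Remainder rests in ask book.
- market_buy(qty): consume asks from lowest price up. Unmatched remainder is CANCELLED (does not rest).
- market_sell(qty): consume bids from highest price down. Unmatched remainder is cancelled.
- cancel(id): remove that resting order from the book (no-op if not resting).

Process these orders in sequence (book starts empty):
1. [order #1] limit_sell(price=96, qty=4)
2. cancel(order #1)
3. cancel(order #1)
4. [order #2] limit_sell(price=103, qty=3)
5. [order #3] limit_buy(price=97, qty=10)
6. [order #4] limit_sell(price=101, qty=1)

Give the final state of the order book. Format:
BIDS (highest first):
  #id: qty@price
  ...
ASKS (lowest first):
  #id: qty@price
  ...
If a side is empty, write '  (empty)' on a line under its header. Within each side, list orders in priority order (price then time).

Answer: BIDS (highest first):
  #3: 10@97
ASKS (lowest first):
  #4: 1@101
  #2: 3@103

Derivation:
After op 1 [order #1] limit_sell(price=96, qty=4): fills=none; bids=[-] asks=[#1:4@96]
After op 2 cancel(order #1): fills=none; bids=[-] asks=[-]
After op 3 cancel(order #1): fills=none; bids=[-] asks=[-]
After op 4 [order #2] limit_sell(price=103, qty=3): fills=none; bids=[-] asks=[#2:3@103]
After op 5 [order #3] limit_buy(price=97, qty=10): fills=none; bids=[#3:10@97] asks=[#2:3@103]
After op 6 [order #4] limit_sell(price=101, qty=1): fills=none; bids=[#3:10@97] asks=[#4:1@101 #2:3@103]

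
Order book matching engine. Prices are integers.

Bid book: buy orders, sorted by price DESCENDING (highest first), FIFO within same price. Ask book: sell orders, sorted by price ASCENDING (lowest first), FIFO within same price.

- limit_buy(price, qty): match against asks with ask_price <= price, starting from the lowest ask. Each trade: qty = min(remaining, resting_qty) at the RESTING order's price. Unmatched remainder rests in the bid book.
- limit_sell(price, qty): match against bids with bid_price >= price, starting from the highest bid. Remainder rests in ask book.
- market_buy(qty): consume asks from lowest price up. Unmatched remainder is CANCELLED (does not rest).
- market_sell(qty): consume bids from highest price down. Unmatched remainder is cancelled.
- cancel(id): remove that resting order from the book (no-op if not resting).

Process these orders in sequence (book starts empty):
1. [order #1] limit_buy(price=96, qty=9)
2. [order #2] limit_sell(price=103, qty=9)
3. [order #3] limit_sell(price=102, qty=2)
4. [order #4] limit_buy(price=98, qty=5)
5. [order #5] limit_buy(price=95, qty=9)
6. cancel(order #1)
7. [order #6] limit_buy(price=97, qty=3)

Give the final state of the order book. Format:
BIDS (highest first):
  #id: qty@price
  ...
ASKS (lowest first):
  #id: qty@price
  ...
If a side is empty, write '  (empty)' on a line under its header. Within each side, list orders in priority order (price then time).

Answer: BIDS (highest first):
  #4: 5@98
  #6: 3@97
  #5: 9@95
ASKS (lowest first):
  #3: 2@102
  #2: 9@103

Derivation:
After op 1 [order #1] limit_buy(price=96, qty=9): fills=none; bids=[#1:9@96] asks=[-]
After op 2 [order #2] limit_sell(price=103, qty=9): fills=none; bids=[#1:9@96] asks=[#2:9@103]
After op 3 [order #3] limit_sell(price=102, qty=2): fills=none; bids=[#1:9@96] asks=[#3:2@102 #2:9@103]
After op 4 [order #4] limit_buy(price=98, qty=5): fills=none; bids=[#4:5@98 #1:9@96] asks=[#3:2@102 #2:9@103]
After op 5 [order #5] limit_buy(price=95, qty=9): fills=none; bids=[#4:5@98 #1:9@96 #5:9@95] asks=[#3:2@102 #2:9@103]
After op 6 cancel(order #1): fills=none; bids=[#4:5@98 #5:9@95] asks=[#3:2@102 #2:9@103]
After op 7 [order #6] limit_buy(price=97, qty=3): fills=none; bids=[#4:5@98 #6:3@97 #5:9@95] asks=[#3:2@102 #2:9@103]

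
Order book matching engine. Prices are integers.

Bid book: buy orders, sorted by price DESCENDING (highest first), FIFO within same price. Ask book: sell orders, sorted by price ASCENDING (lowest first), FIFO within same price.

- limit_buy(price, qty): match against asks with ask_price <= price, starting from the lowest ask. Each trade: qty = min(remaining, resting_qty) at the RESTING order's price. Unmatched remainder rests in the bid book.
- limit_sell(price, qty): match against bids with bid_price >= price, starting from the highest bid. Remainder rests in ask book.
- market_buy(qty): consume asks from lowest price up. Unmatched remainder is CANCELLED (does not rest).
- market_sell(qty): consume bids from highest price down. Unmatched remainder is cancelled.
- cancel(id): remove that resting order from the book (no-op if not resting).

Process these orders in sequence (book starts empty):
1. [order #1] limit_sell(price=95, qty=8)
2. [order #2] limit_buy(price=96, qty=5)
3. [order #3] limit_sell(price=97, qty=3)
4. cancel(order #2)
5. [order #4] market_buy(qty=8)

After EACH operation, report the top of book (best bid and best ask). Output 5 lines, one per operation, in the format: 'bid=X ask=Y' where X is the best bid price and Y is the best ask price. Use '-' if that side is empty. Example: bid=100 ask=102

After op 1 [order #1] limit_sell(price=95, qty=8): fills=none; bids=[-] asks=[#1:8@95]
After op 2 [order #2] limit_buy(price=96, qty=5): fills=#2x#1:5@95; bids=[-] asks=[#1:3@95]
After op 3 [order #3] limit_sell(price=97, qty=3): fills=none; bids=[-] asks=[#1:3@95 #3:3@97]
After op 4 cancel(order #2): fills=none; bids=[-] asks=[#1:3@95 #3:3@97]
After op 5 [order #4] market_buy(qty=8): fills=#4x#1:3@95 #4x#3:3@97; bids=[-] asks=[-]

Answer: bid=- ask=95
bid=- ask=95
bid=- ask=95
bid=- ask=95
bid=- ask=-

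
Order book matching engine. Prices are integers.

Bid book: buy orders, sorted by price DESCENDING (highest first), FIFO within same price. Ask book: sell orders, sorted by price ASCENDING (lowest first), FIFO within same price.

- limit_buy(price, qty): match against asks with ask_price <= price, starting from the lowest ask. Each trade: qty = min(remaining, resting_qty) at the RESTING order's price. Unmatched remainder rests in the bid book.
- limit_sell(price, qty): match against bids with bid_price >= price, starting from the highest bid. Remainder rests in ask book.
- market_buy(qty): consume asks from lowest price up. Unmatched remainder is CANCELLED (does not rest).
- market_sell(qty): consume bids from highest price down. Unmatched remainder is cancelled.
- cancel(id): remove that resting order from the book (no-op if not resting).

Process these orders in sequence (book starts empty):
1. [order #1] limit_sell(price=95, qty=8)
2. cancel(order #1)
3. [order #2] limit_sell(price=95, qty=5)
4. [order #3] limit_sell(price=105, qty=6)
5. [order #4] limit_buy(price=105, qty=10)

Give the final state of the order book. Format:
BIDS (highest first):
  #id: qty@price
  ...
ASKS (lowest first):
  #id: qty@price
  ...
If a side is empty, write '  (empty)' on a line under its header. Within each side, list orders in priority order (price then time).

Answer: BIDS (highest first):
  (empty)
ASKS (lowest first):
  #3: 1@105

Derivation:
After op 1 [order #1] limit_sell(price=95, qty=8): fills=none; bids=[-] asks=[#1:8@95]
After op 2 cancel(order #1): fills=none; bids=[-] asks=[-]
After op 3 [order #2] limit_sell(price=95, qty=5): fills=none; bids=[-] asks=[#2:5@95]
After op 4 [order #3] limit_sell(price=105, qty=6): fills=none; bids=[-] asks=[#2:5@95 #3:6@105]
After op 5 [order #4] limit_buy(price=105, qty=10): fills=#4x#2:5@95 #4x#3:5@105; bids=[-] asks=[#3:1@105]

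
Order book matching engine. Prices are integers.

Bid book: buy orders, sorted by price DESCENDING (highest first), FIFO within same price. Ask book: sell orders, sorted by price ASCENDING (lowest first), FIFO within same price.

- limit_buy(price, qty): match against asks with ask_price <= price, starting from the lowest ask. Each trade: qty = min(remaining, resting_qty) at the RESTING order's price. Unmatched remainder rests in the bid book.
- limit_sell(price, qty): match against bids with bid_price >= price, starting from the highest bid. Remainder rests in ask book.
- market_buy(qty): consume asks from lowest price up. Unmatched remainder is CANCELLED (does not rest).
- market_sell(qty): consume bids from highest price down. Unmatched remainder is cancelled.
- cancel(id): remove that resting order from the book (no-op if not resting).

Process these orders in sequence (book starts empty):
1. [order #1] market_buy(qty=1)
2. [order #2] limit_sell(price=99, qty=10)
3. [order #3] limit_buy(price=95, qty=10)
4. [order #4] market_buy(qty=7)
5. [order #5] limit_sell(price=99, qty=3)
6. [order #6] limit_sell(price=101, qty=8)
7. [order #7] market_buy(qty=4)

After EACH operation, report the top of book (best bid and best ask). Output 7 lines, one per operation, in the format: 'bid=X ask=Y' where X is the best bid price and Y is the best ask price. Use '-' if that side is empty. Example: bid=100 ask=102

After op 1 [order #1] market_buy(qty=1): fills=none; bids=[-] asks=[-]
After op 2 [order #2] limit_sell(price=99, qty=10): fills=none; bids=[-] asks=[#2:10@99]
After op 3 [order #3] limit_buy(price=95, qty=10): fills=none; bids=[#3:10@95] asks=[#2:10@99]
After op 4 [order #4] market_buy(qty=7): fills=#4x#2:7@99; bids=[#3:10@95] asks=[#2:3@99]
After op 5 [order #5] limit_sell(price=99, qty=3): fills=none; bids=[#3:10@95] asks=[#2:3@99 #5:3@99]
After op 6 [order #6] limit_sell(price=101, qty=8): fills=none; bids=[#3:10@95] asks=[#2:3@99 #5:3@99 #6:8@101]
After op 7 [order #7] market_buy(qty=4): fills=#7x#2:3@99 #7x#5:1@99; bids=[#3:10@95] asks=[#5:2@99 #6:8@101]

Answer: bid=- ask=-
bid=- ask=99
bid=95 ask=99
bid=95 ask=99
bid=95 ask=99
bid=95 ask=99
bid=95 ask=99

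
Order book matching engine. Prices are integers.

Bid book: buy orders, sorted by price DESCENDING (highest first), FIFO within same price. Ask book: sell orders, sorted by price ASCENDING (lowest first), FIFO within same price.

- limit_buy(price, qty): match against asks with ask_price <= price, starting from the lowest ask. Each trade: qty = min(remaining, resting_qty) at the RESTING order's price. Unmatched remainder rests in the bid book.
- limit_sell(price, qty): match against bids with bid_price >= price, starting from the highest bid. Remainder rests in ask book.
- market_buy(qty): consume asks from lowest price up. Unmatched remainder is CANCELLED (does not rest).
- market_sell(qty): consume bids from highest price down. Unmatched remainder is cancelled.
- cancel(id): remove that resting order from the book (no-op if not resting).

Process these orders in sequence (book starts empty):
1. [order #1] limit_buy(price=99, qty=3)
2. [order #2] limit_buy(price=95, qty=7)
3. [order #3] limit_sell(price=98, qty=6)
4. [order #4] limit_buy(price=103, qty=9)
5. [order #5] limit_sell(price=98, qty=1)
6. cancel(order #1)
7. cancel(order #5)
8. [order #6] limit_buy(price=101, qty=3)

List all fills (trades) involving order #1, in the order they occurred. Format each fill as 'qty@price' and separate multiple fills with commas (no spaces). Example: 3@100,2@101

After op 1 [order #1] limit_buy(price=99, qty=3): fills=none; bids=[#1:3@99] asks=[-]
After op 2 [order #2] limit_buy(price=95, qty=7): fills=none; bids=[#1:3@99 #2:7@95] asks=[-]
After op 3 [order #3] limit_sell(price=98, qty=6): fills=#1x#3:3@99; bids=[#2:7@95] asks=[#3:3@98]
After op 4 [order #4] limit_buy(price=103, qty=9): fills=#4x#3:3@98; bids=[#4:6@103 #2:7@95] asks=[-]
After op 5 [order #5] limit_sell(price=98, qty=1): fills=#4x#5:1@103; bids=[#4:5@103 #2:7@95] asks=[-]
After op 6 cancel(order #1): fills=none; bids=[#4:5@103 #2:7@95] asks=[-]
After op 7 cancel(order #5): fills=none; bids=[#4:5@103 #2:7@95] asks=[-]
After op 8 [order #6] limit_buy(price=101, qty=3): fills=none; bids=[#4:5@103 #6:3@101 #2:7@95] asks=[-]

Answer: 3@99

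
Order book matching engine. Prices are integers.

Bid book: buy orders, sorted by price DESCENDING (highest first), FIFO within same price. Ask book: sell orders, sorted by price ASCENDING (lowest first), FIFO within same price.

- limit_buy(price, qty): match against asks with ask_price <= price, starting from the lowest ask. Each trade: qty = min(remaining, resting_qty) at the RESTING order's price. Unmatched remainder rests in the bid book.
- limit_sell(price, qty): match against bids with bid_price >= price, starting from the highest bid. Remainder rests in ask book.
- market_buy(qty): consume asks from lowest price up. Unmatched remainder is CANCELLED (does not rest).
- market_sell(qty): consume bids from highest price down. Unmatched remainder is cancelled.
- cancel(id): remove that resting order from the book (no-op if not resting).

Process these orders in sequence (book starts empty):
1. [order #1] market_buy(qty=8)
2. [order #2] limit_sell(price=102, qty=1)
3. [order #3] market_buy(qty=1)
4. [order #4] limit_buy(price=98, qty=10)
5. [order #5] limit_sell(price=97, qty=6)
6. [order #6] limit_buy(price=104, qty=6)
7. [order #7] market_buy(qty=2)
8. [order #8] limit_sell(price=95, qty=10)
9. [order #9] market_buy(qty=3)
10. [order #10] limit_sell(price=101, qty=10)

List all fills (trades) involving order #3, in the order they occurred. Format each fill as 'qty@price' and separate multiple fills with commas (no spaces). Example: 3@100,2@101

Answer: 1@102

Derivation:
After op 1 [order #1] market_buy(qty=8): fills=none; bids=[-] asks=[-]
After op 2 [order #2] limit_sell(price=102, qty=1): fills=none; bids=[-] asks=[#2:1@102]
After op 3 [order #3] market_buy(qty=1): fills=#3x#2:1@102; bids=[-] asks=[-]
After op 4 [order #4] limit_buy(price=98, qty=10): fills=none; bids=[#4:10@98] asks=[-]
After op 5 [order #5] limit_sell(price=97, qty=6): fills=#4x#5:6@98; bids=[#4:4@98] asks=[-]
After op 6 [order #6] limit_buy(price=104, qty=6): fills=none; bids=[#6:6@104 #4:4@98] asks=[-]
After op 7 [order #7] market_buy(qty=2): fills=none; bids=[#6:6@104 #4:4@98] asks=[-]
After op 8 [order #8] limit_sell(price=95, qty=10): fills=#6x#8:6@104 #4x#8:4@98; bids=[-] asks=[-]
After op 9 [order #9] market_buy(qty=3): fills=none; bids=[-] asks=[-]
After op 10 [order #10] limit_sell(price=101, qty=10): fills=none; bids=[-] asks=[#10:10@101]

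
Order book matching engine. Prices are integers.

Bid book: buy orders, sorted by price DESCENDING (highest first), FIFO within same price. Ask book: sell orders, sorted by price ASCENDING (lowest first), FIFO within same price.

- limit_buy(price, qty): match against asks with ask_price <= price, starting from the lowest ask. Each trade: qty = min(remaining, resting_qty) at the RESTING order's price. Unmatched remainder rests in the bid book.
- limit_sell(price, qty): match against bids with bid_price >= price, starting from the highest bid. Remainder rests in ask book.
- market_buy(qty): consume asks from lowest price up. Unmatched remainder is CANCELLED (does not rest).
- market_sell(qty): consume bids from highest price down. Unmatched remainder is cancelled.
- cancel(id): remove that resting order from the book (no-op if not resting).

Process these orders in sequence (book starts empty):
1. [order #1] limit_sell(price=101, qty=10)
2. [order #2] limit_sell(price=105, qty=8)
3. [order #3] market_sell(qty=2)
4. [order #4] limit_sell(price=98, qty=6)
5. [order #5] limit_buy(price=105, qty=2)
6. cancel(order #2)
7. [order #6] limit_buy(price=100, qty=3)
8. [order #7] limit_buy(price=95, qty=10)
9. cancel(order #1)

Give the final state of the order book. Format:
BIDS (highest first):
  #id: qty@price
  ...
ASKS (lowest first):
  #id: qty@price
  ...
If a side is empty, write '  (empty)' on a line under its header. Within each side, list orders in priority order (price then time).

Answer: BIDS (highest first):
  #7: 10@95
ASKS (lowest first):
  #4: 1@98

Derivation:
After op 1 [order #1] limit_sell(price=101, qty=10): fills=none; bids=[-] asks=[#1:10@101]
After op 2 [order #2] limit_sell(price=105, qty=8): fills=none; bids=[-] asks=[#1:10@101 #2:8@105]
After op 3 [order #3] market_sell(qty=2): fills=none; bids=[-] asks=[#1:10@101 #2:8@105]
After op 4 [order #4] limit_sell(price=98, qty=6): fills=none; bids=[-] asks=[#4:6@98 #1:10@101 #2:8@105]
After op 5 [order #5] limit_buy(price=105, qty=2): fills=#5x#4:2@98; bids=[-] asks=[#4:4@98 #1:10@101 #2:8@105]
After op 6 cancel(order #2): fills=none; bids=[-] asks=[#4:4@98 #1:10@101]
After op 7 [order #6] limit_buy(price=100, qty=3): fills=#6x#4:3@98; bids=[-] asks=[#4:1@98 #1:10@101]
After op 8 [order #7] limit_buy(price=95, qty=10): fills=none; bids=[#7:10@95] asks=[#4:1@98 #1:10@101]
After op 9 cancel(order #1): fills=none; bids=[#7:10@95] asks=[#4:1@98]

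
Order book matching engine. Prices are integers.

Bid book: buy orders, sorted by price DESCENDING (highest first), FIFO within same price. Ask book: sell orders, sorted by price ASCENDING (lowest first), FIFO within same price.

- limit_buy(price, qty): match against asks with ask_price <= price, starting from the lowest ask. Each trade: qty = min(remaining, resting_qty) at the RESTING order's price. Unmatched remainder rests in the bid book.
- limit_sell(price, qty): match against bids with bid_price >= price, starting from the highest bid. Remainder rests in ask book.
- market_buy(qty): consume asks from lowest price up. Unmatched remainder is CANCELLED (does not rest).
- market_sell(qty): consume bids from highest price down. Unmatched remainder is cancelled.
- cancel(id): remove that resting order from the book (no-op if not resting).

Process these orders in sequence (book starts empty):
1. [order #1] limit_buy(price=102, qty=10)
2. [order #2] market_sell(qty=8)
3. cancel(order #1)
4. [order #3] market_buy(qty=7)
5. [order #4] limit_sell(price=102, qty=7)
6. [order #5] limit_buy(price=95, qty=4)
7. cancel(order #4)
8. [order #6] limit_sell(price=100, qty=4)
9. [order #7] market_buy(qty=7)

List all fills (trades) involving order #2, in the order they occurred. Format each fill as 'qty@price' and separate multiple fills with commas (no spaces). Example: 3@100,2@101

After op 1 [order #1] limit_buy(price=102, qty=10): fills=none; bids=[#1:10@102] asks=[-]
After op 2 [order #2] market_sell(qty=8): fills=#1x#2:8@102; bids=[#1:2@102] asks=[-]
After op 3 cancel(order #1): fills=none; bids=[-] asks=[-]
After op 4 [order #3] market_buy(qty=7): fills=none; bids=[-] asks=[-]
After op 5 [order #4] limit_sell(price=102, qty=7): fills=none; bids=[-] asks=[#4:7@102]
After op 6 [order #5] limit_buy(price=95, qty=4): fills=none; bids=[#5:4@95] asks=[#4:7@102]
After op 7 cancel(order #4): fills=none; bids=[#5:4@95] asks=[-]
After op 8 [order #6] limit_sell(price=100, qty=4): fills=none; bids=[#5:4@95] asks=[#6:4@100]
After op 9 [order #7] market_buy(qty=7): fills=#7x#6:4@100; bids=[#5:4@95] asks=[-]

Answer: 8@102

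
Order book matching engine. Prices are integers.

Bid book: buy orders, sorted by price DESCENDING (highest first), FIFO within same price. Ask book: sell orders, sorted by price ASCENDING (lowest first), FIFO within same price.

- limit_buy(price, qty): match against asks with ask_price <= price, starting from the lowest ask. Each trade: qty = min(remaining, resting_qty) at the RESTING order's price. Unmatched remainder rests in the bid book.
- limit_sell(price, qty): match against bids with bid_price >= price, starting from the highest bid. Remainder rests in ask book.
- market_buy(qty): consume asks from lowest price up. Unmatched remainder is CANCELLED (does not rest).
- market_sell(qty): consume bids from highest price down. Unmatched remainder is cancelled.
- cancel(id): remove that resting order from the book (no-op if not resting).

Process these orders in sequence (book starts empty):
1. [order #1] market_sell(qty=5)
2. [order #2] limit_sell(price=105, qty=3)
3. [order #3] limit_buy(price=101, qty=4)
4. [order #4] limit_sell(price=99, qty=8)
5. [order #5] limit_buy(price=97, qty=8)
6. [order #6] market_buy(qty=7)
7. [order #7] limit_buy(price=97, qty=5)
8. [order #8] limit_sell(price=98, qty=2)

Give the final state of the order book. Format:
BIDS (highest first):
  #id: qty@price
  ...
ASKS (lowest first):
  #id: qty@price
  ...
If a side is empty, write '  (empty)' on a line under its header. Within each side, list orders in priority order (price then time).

Answer: BIDS (highest first):
  #5: 8@97
  #7: 5@97
ASKS (lowest first):
  #8: 2@98

Derivation:
After op 1 [order #1] market_sell(qty=5): fills=none; bids=[-] asks=[-]
After op 2 [order #2] limit_sell(price=105, qty=3): fills=none; bids=[-] asks=[#2:3@105]
After op 3 [order #3] limit_buy(price=101, qty=4): fills=none; bids=[#3:4@101] asks=[#2:3@105]
After op 4 [order #4] limit_sell(price=99, qty=8): fills=#3x#4:4@101; bids=[-] asks=[#4:4@99 #2:3@105]
After op 5 [order #5] limit_buy(price=97, qty=8): fills=none; bids=[#5:8@97] asks=[#4:4@99 #2:3@105]
After op 6 [order #6] market_buy(qty=7): fills=#6x#4:4@99 #6x#2:3@105; bids=[#5:8@97] asks=[-]
After op 7 [order #7] limit_buy(price=97, qty=5): fills=none; bids=[#5:8@97 #7:5@97] asks=[-]
After op 8 [order #8] limit_sell(price=98, qty=2): fills=none; bids=[#5:8@97 #7:5@97] asks=[#8:2@98]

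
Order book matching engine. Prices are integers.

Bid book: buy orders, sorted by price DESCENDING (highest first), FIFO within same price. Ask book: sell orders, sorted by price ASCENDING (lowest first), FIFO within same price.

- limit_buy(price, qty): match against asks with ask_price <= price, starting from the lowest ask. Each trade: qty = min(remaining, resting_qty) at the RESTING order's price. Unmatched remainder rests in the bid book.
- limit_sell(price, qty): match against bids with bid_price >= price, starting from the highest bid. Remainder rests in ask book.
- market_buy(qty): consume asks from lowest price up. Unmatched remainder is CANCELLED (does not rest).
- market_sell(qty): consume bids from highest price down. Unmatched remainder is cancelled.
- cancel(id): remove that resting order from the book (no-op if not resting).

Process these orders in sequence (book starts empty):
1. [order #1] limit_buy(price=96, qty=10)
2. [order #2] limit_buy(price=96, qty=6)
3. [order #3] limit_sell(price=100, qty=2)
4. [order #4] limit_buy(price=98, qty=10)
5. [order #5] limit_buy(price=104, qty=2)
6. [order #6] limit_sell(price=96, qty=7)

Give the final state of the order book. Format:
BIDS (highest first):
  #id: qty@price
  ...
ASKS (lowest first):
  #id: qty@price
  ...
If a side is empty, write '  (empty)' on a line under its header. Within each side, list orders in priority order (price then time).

After op 1 [order #1] limit_buy(price=96, qty=10): fills=none; bids=[#1:10@96] asks=[-]
After op 2 [order #2] limit_buy(price=96, qty=6): fills=none; bids=[#1:10@96 #2:6@96] asks=[-]
After op 3 [order #3] limit_sell(price=100, qty=2): fills=none; bids=[#1:10@96 #2:6@96] asks=[#3:2@100]
After op 4 [order #4] limit_buy(price=98, qty=10): fills=none; bids=[#4:10@98 #1:10@96 #2:6@96] asks=[#3:2@100]
After op 5 [order #5] limit_buy(price=104, qty=2): fills=#5x#3:2@100; bids=[#4:10@98 #1:10@96 #2:6@96] asks=[-]
After op 6 [order #6] limit_sell(price=96, qty=7): fills=#4x#6:7@98; bids=[#4:3@98 #1:10@96 #2:6@96] asks=[-]

Answer: BIDS (highest first):
  #4: 3@98
  #1: 10@96
  #2: 6@96
ASKS (lowest first):
  (empty)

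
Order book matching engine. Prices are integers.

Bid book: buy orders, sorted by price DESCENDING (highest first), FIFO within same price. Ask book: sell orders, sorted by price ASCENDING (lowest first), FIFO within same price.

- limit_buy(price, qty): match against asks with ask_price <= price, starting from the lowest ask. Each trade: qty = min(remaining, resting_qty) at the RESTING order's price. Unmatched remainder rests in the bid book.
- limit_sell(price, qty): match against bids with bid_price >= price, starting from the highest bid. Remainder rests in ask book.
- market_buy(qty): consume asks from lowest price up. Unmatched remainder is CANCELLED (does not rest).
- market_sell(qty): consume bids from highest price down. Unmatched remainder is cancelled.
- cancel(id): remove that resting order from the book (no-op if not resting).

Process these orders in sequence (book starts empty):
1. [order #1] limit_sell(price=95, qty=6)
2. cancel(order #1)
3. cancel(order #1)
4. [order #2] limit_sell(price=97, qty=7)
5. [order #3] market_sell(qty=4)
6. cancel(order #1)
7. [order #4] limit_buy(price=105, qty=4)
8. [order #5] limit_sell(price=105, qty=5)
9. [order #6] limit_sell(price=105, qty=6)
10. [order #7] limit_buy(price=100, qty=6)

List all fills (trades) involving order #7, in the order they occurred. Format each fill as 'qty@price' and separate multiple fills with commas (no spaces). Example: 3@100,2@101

After op 1 [order #1] limit_sell(price=95, qty=6): fills=none; bids=[-] asks=[#1:6@95]
After op 2 cancel(order #1): fills=none; bids=[-] asks=[-]
After op 3 cancel(order #1): fills=none; bids=[-] asks=[-]
After op 4 [order #2] limit_sell(price=97, qty=7): fills=none; bids=[-] asks=[#2:7@97]
After op 5 [order #3] market_sell(qty=4): fills=none; bids=[-] asks=[#2:7@97]
After op 6 cancel(order #1): fills=none; bids=[-] asks=[#2:7@97]
After op 7 [order #4] limit_buy(price=105, qty=4): fills=#4x#2:4@97; bids=[-] asks=[#2:3@97]
After op 8 [order #5] limit_sell(price=105, qty=5): fills=none; bids=[-] asks=[#2:3@97 #5:5@105]
After op 9 [order #6] limit_sell(price=105, qty=6): fills=none; bids=[-] asks=[#2:3@97 #5:5@105 #6:6@105]
After op 10 [order #7] limit_buy(price=100, qty=6): fills=#7x#2:3@97; bids=[#7:3@100] asks=[#5:5@105 #6:6@105]

Answer: 3@97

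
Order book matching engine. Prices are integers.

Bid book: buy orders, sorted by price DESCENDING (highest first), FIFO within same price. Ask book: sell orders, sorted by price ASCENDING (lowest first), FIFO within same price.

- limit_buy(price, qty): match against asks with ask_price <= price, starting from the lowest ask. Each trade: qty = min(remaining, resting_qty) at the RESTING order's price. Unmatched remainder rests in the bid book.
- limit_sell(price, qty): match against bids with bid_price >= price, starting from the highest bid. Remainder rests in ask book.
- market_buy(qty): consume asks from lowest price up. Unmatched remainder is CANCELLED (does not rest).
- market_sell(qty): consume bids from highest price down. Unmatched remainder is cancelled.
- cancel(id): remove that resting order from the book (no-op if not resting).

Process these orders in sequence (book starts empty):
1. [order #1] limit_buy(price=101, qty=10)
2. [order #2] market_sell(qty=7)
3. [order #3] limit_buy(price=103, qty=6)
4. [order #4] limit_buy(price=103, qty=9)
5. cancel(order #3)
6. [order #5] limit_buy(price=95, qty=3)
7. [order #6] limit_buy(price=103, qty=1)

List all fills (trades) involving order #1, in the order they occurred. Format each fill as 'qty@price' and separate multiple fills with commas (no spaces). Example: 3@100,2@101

Answer: 7@101

Derivation:
After op 1 [order #1] limit_buy(price=101, qty=10): fills=none; bids=[#1:10@101] asks=[-]
After op 2 [order #2] market_sell(qty=7): fills=#1x#2:7@101; bids=[#1:3@101] asks=[-]
After op 3 [order #3] limit_buy(price=103, qty=6): fills=none; bids=[#3:6@103 #1:3@101] asks=[-]
After op 4 [order #4] limit_buy(price=103, qty=9): fills=none; bids=[#3:6@103 #4:9@103 #1:3@101] asks=[-]
After op 5 cancel(order #3): fills=none; bids=[#4:9@103 #1:3@101] asks=[-]
After op 6 [order #5] limit_buy(price=95, qty=3): fills=none; bids=[#4:9@103 #1:3@101 #5:3@95] asks=[-]
After op 7 [order #6] limit_buy(price=103, qty=1): fills=none; bids=[#4:9@103 #6:1@103 #1:3@101 #5:3@95] asks=[-]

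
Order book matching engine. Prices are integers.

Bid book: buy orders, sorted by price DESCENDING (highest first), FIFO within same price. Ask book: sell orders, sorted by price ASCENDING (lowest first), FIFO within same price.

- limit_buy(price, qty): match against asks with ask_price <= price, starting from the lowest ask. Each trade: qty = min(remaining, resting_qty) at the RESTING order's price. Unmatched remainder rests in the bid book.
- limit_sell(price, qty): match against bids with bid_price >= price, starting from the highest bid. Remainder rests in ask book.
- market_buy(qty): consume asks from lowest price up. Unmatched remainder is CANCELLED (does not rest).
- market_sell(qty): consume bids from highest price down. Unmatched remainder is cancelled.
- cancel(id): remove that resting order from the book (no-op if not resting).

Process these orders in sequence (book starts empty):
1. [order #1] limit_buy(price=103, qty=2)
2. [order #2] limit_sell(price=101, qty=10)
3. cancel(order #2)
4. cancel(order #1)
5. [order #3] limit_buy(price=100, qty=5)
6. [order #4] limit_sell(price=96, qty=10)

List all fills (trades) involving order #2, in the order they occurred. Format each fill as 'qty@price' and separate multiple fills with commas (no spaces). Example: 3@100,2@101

Answer: 2@103

Derivation:
After op 1 [order #1] limit_buy(price=103, qty=2): fills=none; bids=[#1:2@103] asks=[-]
After op 2 [order #2] limit_sell(price=101, qty=10): fills=#1x#2:2@103; bids=[-] asks=[#2:8@101]
After op 3 cancel(order #2): fills=none; bids=[-] asks=[-]
After op 4 cancel(order #1): fills=none; bids=[-] asks=[-]
After op 5 [order #3] limit_buy(price=100, qty=5): fills=none; bids=[#3:5@100] asks=[-]
After op 6 [order #4] limit_sell(price=96, qty=10): fills=#3x#4:5@100; bids=[-] asks=[#4:5@96]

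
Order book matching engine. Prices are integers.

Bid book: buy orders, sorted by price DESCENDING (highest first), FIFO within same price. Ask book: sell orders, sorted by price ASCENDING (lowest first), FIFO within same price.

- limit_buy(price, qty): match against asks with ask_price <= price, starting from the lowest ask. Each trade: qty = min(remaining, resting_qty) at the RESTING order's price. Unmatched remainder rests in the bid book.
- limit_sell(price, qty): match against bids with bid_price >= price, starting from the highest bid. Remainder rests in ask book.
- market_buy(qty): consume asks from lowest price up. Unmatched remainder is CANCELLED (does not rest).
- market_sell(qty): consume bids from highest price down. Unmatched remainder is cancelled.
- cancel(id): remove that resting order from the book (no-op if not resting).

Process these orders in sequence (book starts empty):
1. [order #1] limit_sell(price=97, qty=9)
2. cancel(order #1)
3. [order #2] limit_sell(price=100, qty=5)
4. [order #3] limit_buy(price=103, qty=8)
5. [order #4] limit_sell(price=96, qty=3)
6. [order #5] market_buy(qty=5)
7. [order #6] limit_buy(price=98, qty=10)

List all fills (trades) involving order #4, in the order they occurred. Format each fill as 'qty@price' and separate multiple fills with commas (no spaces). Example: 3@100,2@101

Answer: 3@103

Derivation:
After op 1 [order #1] limit_sell(price=97, qty=9): fills=none; bids=[-] asks=[#1:9@97]
After op 2 cancel(order #1): fills=none; bids=[-] asks=[-]
After op 3 [order #2] limit_sell(price=100, qty=5): fills=none; bids=[-] asks=[#2:5@100]
After op 4 [order #3] limit_buy(price=103, qty=8): fills=#3x#2:5@100; bids=[#3:3@103] asks=[-]
After op 5 [order #4] limit_sell(price=96, qty=3): fills=#3x#4:3@103; bids=[-] asks=[-]
After op 6 [order #5] market_buy(qty=5): fills=none; bids=[-] asks=[-]
After op 7 [order #6] limit_buy(price=98, qty=10): fills=none; bids=[#6:10@98] asks=[-]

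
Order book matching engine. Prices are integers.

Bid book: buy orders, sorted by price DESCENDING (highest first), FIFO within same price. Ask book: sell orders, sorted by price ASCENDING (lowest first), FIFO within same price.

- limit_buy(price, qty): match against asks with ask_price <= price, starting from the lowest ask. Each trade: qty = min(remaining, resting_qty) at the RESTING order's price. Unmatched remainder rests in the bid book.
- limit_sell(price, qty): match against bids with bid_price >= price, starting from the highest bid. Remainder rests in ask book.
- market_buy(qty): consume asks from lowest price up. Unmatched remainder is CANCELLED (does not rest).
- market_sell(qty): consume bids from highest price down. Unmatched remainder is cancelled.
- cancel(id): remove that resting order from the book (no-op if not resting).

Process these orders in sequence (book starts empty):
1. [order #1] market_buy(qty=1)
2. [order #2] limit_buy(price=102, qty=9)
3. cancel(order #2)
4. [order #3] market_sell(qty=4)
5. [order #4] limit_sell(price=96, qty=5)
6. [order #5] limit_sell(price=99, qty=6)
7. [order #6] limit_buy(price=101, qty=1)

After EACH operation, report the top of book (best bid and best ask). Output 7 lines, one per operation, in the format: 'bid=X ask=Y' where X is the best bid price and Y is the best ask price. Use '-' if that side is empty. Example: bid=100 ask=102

After op 1 [order #1] market_buy(qty=1): fills=none; bids=[-] asks=[-]
After op 2 [order #2] limit_buy(price=102, qty=9): fills=none; bids=[#2:9@102] asks=[-]
After op 3 cancel(order #2): fills=none; bids=[-] asks=[-]
After op 4 [order #3] market_sell(qty=4): fills=none; bids=[-] asks=[-]
After op 5 [order #4] limit_sell(price=96, qty=5): fills=none; bids=[-] asks=[#4:5@96]
After op 6 [order #5] limit_sell(price=99, qty=6): fills=none; bids=[-] asks=[#4:5@96 #5:6@99]
After op 7 [order #6] limit_buy(price=101, qty=1): fills=#6x#4:1@96; bids=[-] asks=[#4:4@96 #5:6@99]

Answer: bid=- ask=-
bid=102 ask=-
bid=- ask=-
bid=- ask=-
bid=- ask=96
bid=- ask=96
bid=- ask=96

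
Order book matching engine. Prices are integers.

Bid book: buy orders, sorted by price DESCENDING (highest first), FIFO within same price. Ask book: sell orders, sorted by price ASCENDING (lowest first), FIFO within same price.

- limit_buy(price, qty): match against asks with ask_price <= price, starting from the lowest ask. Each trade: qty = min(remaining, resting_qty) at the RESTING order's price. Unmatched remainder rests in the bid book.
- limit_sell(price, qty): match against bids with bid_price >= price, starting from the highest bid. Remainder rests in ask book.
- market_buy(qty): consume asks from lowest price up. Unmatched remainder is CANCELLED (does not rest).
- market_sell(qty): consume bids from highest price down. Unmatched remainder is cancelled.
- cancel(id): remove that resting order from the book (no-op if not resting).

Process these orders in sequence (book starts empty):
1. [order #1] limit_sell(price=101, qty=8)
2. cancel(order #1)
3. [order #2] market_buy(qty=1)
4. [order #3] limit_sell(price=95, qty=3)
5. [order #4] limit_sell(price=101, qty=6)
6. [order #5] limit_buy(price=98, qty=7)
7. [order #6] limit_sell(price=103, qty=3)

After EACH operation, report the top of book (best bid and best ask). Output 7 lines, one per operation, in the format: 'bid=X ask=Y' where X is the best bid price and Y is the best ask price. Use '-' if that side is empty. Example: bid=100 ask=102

Answer: bid=- ask=101
bid=- ask=-
bid=- ask=-
bid=- ask=95
bid=- ask=95
bid=98 ask=101
bid=98 ask=101

Derivation:
After op 1 [order #1] limit_sell(price=101, qty=8): fills=none; bids=[-] asks=[#1:8@101]
After op 2 cancel(order #1): fills=none; bids=[-] asks=[-]
After op 3 [order #2] market_buy(qty=1): fills=none; bids=[-] asks=[-]
After op 4 [order #3] limit_sell(price=95, qty=3): fills=none; bids=[-] asks=[#3:3@95]
After op 5 [order #4] limit_sell(price=101, qty=6): fills=none; bids=[-] asks=[#3:3@95 #4:6@101]
After op 6 [order #5] limit_buy(price=98, qty=7): fills=#5x#3:3@95; bids=[#5:4@98] asks=[#4:6@101]
After op 7 [order #6] limit_sell(price=103, qty=3): fills=none; bids=[#5:4@98] asks=[#4:6@101 #6:3@103]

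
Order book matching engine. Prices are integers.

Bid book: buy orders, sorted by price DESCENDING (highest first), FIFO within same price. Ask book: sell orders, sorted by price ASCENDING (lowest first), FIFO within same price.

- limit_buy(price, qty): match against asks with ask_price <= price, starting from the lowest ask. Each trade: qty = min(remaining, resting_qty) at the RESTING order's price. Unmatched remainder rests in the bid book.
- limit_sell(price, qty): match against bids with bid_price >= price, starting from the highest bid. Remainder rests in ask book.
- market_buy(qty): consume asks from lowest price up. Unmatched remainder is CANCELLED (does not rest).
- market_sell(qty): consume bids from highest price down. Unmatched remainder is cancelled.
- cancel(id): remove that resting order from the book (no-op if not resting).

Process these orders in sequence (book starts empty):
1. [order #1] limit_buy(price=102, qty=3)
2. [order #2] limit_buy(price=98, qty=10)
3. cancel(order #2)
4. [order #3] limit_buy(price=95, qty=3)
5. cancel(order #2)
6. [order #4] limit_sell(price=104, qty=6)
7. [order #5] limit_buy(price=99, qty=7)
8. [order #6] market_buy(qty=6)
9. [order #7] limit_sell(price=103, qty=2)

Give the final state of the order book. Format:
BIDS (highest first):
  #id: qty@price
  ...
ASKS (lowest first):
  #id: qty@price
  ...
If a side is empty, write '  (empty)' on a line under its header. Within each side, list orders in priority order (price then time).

After op 1 [order #1] limit_buy(price=102, qty=3): fills=none; bids=[#1:3@102] asks=[-]
After op 2 [order #2] limit_buy(price=98, qty=10): fills=none; bids=[#1:3@102 #2:10@98] asks=[-]
After op 3 cancel(order #2): fills=none; bids=[#1:3@102] asks=[-]
After op 4 [order #3] limit_buy(price=95, qty=3): fills=none; bids=[#1:3@102 #3:3@95] asks=[-]
After op 5 cancel(order #2): fills=none; bids=[#1:3@102 #3:3@95] asks=[-]
After op 6 [order #4] limit_sell(price=104, qty=6): fills=none; bids=[#1:3@102 #3:3@95] asks=[#4:6@104]
After op 7 [order #5] limit_buy(price=99, qty=7): fills=none; bids=[#1:3@102 #5:7@99 #3:3@95] asks=[#4:6@104]
After op 8 [order #6] market_buy(qty=6): fills=#6x#4:6@104; bids=[#1:3@102 #5:7@99 #3:3@95] asks=[-]
After op 9 [order #7] limit_sell(price=103, qty=2): fills=none; bids=[#1:3@102 #5:7@99 #3:3@95] asks=[#7:2@103]

Answer: BIDS (highest first):
  #1: 3@102
  #5: 7@99
  #3: 3@95
ASKS (lowest first):
  #7: 2@103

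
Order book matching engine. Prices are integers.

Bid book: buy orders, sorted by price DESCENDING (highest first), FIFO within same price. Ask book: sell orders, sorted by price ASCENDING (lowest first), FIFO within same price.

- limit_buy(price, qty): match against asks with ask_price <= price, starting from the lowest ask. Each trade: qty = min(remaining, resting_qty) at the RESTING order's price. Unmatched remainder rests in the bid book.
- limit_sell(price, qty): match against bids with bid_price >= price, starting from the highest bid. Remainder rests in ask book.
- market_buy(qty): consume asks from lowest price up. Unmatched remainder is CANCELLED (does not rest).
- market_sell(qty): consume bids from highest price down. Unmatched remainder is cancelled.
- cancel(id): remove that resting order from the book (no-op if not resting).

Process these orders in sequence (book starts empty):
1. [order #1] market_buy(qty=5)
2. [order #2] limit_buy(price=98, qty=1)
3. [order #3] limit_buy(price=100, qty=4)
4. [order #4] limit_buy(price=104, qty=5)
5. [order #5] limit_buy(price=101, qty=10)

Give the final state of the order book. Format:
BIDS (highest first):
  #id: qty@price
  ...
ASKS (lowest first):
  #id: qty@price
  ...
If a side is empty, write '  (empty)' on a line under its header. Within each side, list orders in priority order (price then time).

Answer: BIDS (highest first):
  #4: 5@104
  #5: 10@101
  #3: 4@100
  #2: 1@98
ASKS (lowest first):
  (empty)

Derivation:
After op 1 [order #1] market_buy(qty=5): fills=none; bids=[-] asks=[-]
After op 2 [order #2] limit_buy(price=98, qty=1): fills=none; bids=[#2:1@98] asks=[-]
After op 3 [order #3] limit_buy(price=100, qty=4): fills=none; bids=[#3:4@100 #2:1@98] asks=[-]
After op 4 [order #4] limit_buy(price=104, qty=5): fills=none; bids=[#4:5@104 #3:4@100 #2:1@98] asks=[-]
After op 5 [order #5] limit_buy(price=101, qty=10): fills=none; bids=[#4:5@104 #5:10@101 #3:4@100 #2:1@98] asks=[-]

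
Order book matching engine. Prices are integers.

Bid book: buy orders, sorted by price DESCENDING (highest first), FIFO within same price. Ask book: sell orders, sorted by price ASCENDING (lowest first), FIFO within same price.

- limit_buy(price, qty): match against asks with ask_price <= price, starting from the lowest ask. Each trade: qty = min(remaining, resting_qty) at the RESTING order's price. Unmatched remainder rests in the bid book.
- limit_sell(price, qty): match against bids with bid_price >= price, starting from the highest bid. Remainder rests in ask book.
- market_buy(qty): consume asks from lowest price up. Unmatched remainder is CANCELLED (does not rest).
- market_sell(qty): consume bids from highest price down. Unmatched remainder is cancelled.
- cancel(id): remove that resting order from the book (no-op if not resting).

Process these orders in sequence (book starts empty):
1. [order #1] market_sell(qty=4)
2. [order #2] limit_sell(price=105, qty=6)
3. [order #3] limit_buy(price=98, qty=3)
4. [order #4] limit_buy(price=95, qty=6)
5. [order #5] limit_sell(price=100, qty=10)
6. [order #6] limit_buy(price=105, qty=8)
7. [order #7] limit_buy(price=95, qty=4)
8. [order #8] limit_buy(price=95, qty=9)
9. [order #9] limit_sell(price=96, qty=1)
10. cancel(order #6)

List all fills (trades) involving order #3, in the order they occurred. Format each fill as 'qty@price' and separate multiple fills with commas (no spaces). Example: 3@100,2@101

Answer: 1@98

Derivation:
After op 1 [order #1] market_sell(qty=4): fills=none; bids=[-] asks=[-]
After op 2 [order #2] limit_sell(price=105, qty=6): fills=none; bids=[-] asks=[#2:6@105]
After op 3 [order #3] limit_buy(price=98, qty=3): fills=none; bids=[#3:3@98] asks=[#2:6@105]
After op 4 [order #4] limit_buy(price=95, qty=6): fills=none; bids=[#3:3@98 #4:6@95] asks=[#2:6@105]
After op 5 [order #5] limit_sell(price=100, qty=10): fills=none; bids=[#3:3@98 #4:6@95] asks=[#5:10@100 #2:6@105]
After op 6 [order #6] limit_buy(price=105, qty=8): fills=#6x#5:8@100; bids=[#3:3@98 #4:6@95] asks=[#5:2@100 #2:6@105]
After op 7 [order #7] limit_buy(price=95, qty=4): fills=none; bids=[#3:3@98 #4:6@95 #7:4@95] asks=[#5:2@100 #2:6@105]
After op 8 [order #8] limit_buy(price=95, qty=9): fills=none; bids=[#3:3@98 #4:6@95 #7:4@95 #8:9@95] asks=[#5:2@100 #2:6@105]
After op 9 [order #9] limit_sell(price=96, qty=1): fills=#3x#9:1@98; bids=[#3:2@98 #4:6@95 #7:4@95 #8:9@95] asks=[#5:2@100 #2:6@105]
After op 10 cancel(order #6): fills=none; bids=[#3:2@98 #4:6@95 #7:4@95 #8:9@95] asks=[#5:2@100 #2:6@105]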